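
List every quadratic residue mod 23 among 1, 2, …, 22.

1 2 3 4 6 8 9 12 13 16 18

Square k = 1,…,11 (k and 23−k give the same square):
1²=1, 2²=4, 3²=9, 4²=16, 5²≡2, 6²≡13, 7²≡3, 8²≡18, 9²≡12, 10²≡8, 11²≡6 (mod 23).
So the quadratic residues mod 23 are {1, 2, 3, 4, 6, 8, 9, 12, 13, 16, 18}.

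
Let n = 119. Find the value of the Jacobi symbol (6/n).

Pull out 2: since 119 ≡ 7 (mod 8), (2/119) = +1.
Reciprocity: 3 ≡ 3 and 119 ≡ 3 (mod 4), so (3/119) = −(119/3).
Reduce top mod 3: now compute (2/3).
Pull out 2: since 3 ≡ 3 (mod 8), (2/3) = -1.
Reached (1/3) = 1. Collecting the sign flips along the way, the symbol is +1.

1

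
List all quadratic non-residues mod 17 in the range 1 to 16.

3, 5, 6, 7, 10, 11, 12, 14

Square k = 1,…,8 (k and 17−k give the same square):
1²=1, 2²=4, 3²=9, 4²=16, 5²≡8, 6²≡2, 7²≡15, 8²≡13 (mod 17).
The residues are {1, 2, 4, 8, 9, 13, 15, 16}; the non-residues are the remaining 8 nonzero classes.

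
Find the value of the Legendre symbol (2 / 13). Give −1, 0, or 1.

Pull out 2: since 13 ≡ 5 (mod 8), (2/13) = -1.
Reached (1/13) = 1. Collecting the sign flips along the way, the symbol is -1.

-1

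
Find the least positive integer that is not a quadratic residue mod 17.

(2/17) = +1, so 2 is a residue.
(3/17) = −1, so 3 is the smallest positive non-residue mod 17.

3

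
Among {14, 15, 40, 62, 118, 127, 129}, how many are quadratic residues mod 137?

(14/137) = +1 → QR.
(15/137) = +1 → QR.
(40/137) = -1 → non-residue.
(62/137) = -1 → non-residue.
(118/137) = +1 → QR.
(127/137) = -1 → non-residue.
(129/137) = +1 → QR.
Total quadratic residues among the 7: 4.

4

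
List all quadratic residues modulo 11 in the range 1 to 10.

1 3 4 5 9

Square k = 1,…,5 (k and 11−k give the same square):
1²=1, 2²=4, 3²=9, 4²≡5, 5²≡3 (mod 11).
So the quadratic residues mod 11 are {1, 3, 4, 5, 9}.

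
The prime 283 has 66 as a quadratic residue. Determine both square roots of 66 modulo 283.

Since 283 ≡ 3 (mod 4), a square root of 66 is 66^((283+1)/4) = 66^71 mod 283.
Repeated squaring: 66^2≡111, 66^4≡152, 66^8≡181, 66^16≡216, 66^32≡244, 66^64≡106 (mod 283).
66^71 = 66^(64+4+2+1) ≡ 42 (mod 283).
Check: 42² = 1764 ≡ 66 (mod 283). The two roots are 42 and 241.

42, 241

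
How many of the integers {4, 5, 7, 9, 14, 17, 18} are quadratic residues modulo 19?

5

(4/19) = +1 → QR.
(5/19) = +1 → QR.
(7/19) = +1 → QR.
(9/19) = +1 → QR.
(14/19) = -1 → non-residue.
(17/19) = +1 → QR.
(18/19) = -1 → non-residue.
Total quadratic residues among the 7: 5.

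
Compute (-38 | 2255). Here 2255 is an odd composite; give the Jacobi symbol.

First reduce: -38 ≡ 2217 (mod 2255).
Reciprocity: 2217 ≡ 1 and 2255 ≡ 3 (mod 4), so (2217/2255) = +(2255/2217).
Reduce top mod 2217: now compute (38/2217).
Pull out 2: since 2217 ≡ 1 (mod 8), (2/2217) = +1.
Reciprocity: 19 ≡ 3 and 2217 ≡ 1 (mod 4), so (19/2217) = +(2217/19).
Reduce top mod 19: now compute (13/19).
Reciprocity: 13 ≡ 1 and 19 ≡ 3 (mod 4), so (13/19) = +(19/13).
Reduce top mod 13: now compute (6/13).
Pull out 2: since 13 ≡ 5 (mod 8), (2/13) = -1.
Reciprocity: 3 ≡ 3 and 13 ≡ 1 (mod 4), so (3/13) = +(13/3).
Reduce top mod 3: now compute (1/3).
Reached (1/3) = 1. Collecting the sign flips along the way, the symbol is -1.

-1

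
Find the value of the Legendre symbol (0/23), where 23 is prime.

0

Top reduces to 0: gcd > 1, so the symbol is 0.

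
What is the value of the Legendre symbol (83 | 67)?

1

First reduce: 83 ≡ 16 (mod 67).
Pull out 2^4: since 67 ≡ 3 (mod 8), (2/67) = -1, so (2/67)^4 = +1.
Reached (1/67) = 1. Collecting the sign flips along the way, the symbol is +1.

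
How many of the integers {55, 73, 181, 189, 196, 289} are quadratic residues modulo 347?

4

(55/347) = -1 → non-residue.
(73/347) = +1 → QR.
(181/347) = +1 → QR.
(189/347) = -1 → non-residue.
(196/347) = +1 → QR.
(289/347) = +1 → QR.
Total quadratic residues among the 6: 4.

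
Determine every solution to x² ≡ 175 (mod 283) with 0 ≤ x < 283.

32, 251

Since 283 ≡ 3 (mod 4), a square root of 175 is 175^((283+1)/4) = 175^71 mod 283.
Repeated squaring: 175^2≡61, 175^4≡42, 175^8≡66, 175^16≡111, 175^32≡152, 175^64≡181 (mod 283).
175^71 = 175^(64+4+2+1) ≡ 251 (mod 283).
Check: 251² = 63001 ≡ 175 (mod 283). The two roots are 32 and 251.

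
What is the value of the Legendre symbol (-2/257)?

1

First reduce: -2 ≡ 255 (mod 257).
Reciprocity: 255 ≡ 3 and 257 ≡ 1 (mod 4), so (255/257) = +(257/255).
Reduce top mod 255: now compute (2/255).
Pull out 2: since 255 ≡ 7 (mod 8), (2/255) = +1.
Reached (1/255) = 1. Collecting the sign flips along the way, the symbol is +1.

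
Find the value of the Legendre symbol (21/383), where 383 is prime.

Reciprocity: 21 ≡ 1 and 383 ≡ 3 (mod 4), so (21/383) = +(383/21).
Reduce top mod 21: now compute (5/21).
Reciprocity: 5 ≡ 1 and 21 ≡ 1 (mod 4), so (5/21) = +(21/5).
Reduce top mod 5: now compute (1/5).
Reached (1/5) = 1. Collecting the sign flips along the way, the symbol is +1.

1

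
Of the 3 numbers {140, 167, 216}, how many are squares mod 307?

2

(140/307) = -1 → non-residue.
(167/307) = +1 → QR.
(216/307) = +1 → QR.
Total quadratic residues among the 3: 2.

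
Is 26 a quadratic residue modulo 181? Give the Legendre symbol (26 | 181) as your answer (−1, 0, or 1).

Pull out 2: since 181 ≡ 5 (mod 8), (2/181) = -1.
Reciprocity: 13 ≡ 1 and 181 ≡ 1 (mod 4), so (13/181) = +(181/13).
Reduce top mod 13: now compute (12/13).
Pull out 2^2: since 13 ≡ 5 (mod 8), (2/13) = -1, so (2/13)^2 = +1.
Reciprocity: 3 ≡ 3 and 13 ≡ 1 (mod 4), so (3/13) = +(13/3).
Reduce top mod 3: now compute (1/3).
Reached (1/3) = 1. Collecting the sign flips along the way, the symbol is -1.

-1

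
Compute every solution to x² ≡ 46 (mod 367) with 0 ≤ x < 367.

72, 295

Since 367 ≡ 3 (mod 4), a square root of 46 is 46^((367+1)/4) = 46^92 mod 367.
Repeated squaring: 46^2≡281, 46^4≡56, 46^8≡200, 46^16≡364, 46^32≡9, 46^64≡81 (mod 367).
46^92 = 46^(64+16+8+4) ≡ 72 (mod 367).
Check: 72² = 5184 ≡ 46 (mod 367). The two roots are 72 and 295.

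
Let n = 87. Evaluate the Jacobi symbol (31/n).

-1

Reciprocity: 31 ≡ 3 and 87 ≡ 3 (mod 4), so (31/87) = −(87/31).
Reduce top mod 31: now compute (25/31).
Reciprocity: 25 ≡ 1 and 31 ≡ 3 (mod 4), so (25/31) = +(31/25).
Reduce top mod 25: now compute (6/25).
Pull out 2: since 25 ≡ 1 (mod 8), (2/25) = +1.
Reciprocity: 3 ≡ 3 and 25 ≡ 1 (mod 4), so (3/25) = +(25/3).
Reduce top mod 3: now compute (1/3).
Reached (1/3) = 1. Collecting the sign flips along the way, the symbol is -1.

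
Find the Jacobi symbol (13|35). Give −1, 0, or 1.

1

Reciprocity: 13 ≡ 1 and 35 ≡ 3 (mod 4), so (13/35) = +(35/13).
Reduce top mod 13: now compute (9/13).
Reciprocity: 9 ≡ 1 and 13 ≡ 1 (mod 4), so (9/13) = +(13/9).
Reduce top mod 9: now compute (4/9).
Pull out 2^2: since 9 ≡ 1 (mod 8), (2/9) = +1, so (2/9)^2 = +1.
Reached (1/9) = 1. Collecting the sign flips along the way, the symbol is +1.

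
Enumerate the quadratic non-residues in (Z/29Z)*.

2, 3, 8, 10, 11, 12, 14, 15, 17, 18, 19, 21, 26, 27

Square k = 1,…,14 (k and 29−k give the same square):
1²=1, 2²=4, 3²=9, 4²=16, 5²=25, 6²≡7, 7²≡20, 8²≡6, 9²≡23, 10²≡13, 11²≡5, 12²≡28, 13²≡24, 14²≡22 (mod 29).
The residues are {1, 4, 5, 6, 7, 9, 13, 16, 20, 22, 23, 24, 25, 28}; the non-residues are the remaining 14 nonzero classes.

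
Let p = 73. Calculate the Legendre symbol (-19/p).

1

First reduce: -19 ≡ 54 (mod 73).
Pull out 2: since 73 ≡ 1 (mod 8), (2/73) = +1.
Reciprocity: 27 ≡ 3 and 73 ≡ 1 (mod 4), so (27/73) = +(73/27).
Reduce top mod 27: now compute (19/27).
Reciprocity: 19 ≡ 3 and 27 ≡ 3 (mod 4), so (19/27) = −(27/19).
Reduce top mod 19: now compute (8/19).
Pull out 2^3: since 19 ≡ 3 (mod 8), (2/19) = -1, so (2/19)^3 = -1.
Reached (1/19) = 1. Collecting the sign flips along the way, the symbol is +1.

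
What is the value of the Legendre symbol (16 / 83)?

Pull out 2^4: since 83 ≡ 3 (mod 8), (2/83) = -1, so (2/83)^4 = +1.
Reached (1/83) = 1. Collecting the sign flips along the way, the symbol is +1.

1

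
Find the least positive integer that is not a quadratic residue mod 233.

3

(2/233) = +1, so 2 is a residue.
(3/233) = −1, so 3 is the smallest positive non-residue mod 233.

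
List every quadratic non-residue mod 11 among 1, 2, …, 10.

2, 6, 7, 8, 10

Square k = 1,…,5 (k and 11−k give the same square):
1²=1, 2²=4, 3²=9, 4²≡5, 5²≡3 (mod 11).
The residues are {1, 3, 4, 5, 9}; the non-residues are the remaining 5 nonzero classes.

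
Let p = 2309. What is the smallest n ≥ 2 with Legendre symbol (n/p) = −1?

2

(2/2309) = −1, so 2 is the smallest positive non-residue mod 2309.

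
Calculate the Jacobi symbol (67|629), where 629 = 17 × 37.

Reciprocity: 67 ≡ 3 and 629 ≡ 1 (mod 4), so (67/629) = +(629/67).
Reduce top mod 67: now compute (26/67).
Pull out 2: since 67 ≡ 3 (mod 8), (2/67) = -1.
Reciprocity: 13 ≡ 1 and 67 ≡ 3 (mod 4), so (13/67) = +(67/13).
Reduce top mod 13: now compute (2/13).
Pull out 2: since 13 ≡ 5 (mod 8), (2/13) = -1.
Reached (1/13) = 1. Collecting the sign flips along the way, the symbol is +1.

1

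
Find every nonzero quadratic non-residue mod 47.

5, 10, 11, 13, 15, 19, 20, 22, 23, 26, 29, 30, 31, 33, 35, 38, 39, 40, 41, 43, 44, 45, 46

Square k = 1,…,23 (k and 47−k give the same square):
1²=1, 2²=4, 3²=9, 4²=16, 5²=25, 6²=36, 7²≡2, 8²≡17, 9²≡34, 10²≡6, 11²≡27, 12²≡3, 13²≡28, 14²≡8, 15²≡37, 16²≡21, 17²≡7, 18²≡42, 19²≡32, 20²≡24, 21²≡18, 22²≡14, 23²≡12 (mod 47).
The residues are {1, 2, 3, 4, 6, 7, 8, 9, 12, 14, 16, 17, 18, 21, 24, 25, 27, 28, 32, 34, 36, 37, 42}; the non-residues are the remaining 23 nonzero classes.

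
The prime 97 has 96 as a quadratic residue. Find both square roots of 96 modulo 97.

22, 75

97 ≡ 1 (mod 4), so we find a root by search.
Trying successive values, 22² = 484 ≡ 96 (mod 97). The other root is 97 − 22 = 75.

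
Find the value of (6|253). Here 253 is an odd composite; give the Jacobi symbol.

-1

Pull out 2: since 253 ≡ 5 (mod 8), (2/253) = -1.
Reciprocity: 3 ≡ 3 and 253 ≡ 1 (mod 4), so (3/253) = +(253/3).
Reduce top mod 3: now compute (1/3).
Reached (1/3) = 1. Collecting the sign flips along the way, the symbol is -1.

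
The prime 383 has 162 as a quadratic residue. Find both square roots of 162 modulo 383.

Since 383 ≡ 3 (mod 4), a square root of 162 is 162^((383+1)/4) = 162^96 mod 383.
Repeated squaring: 162^2≡200, 162^4≡168, 162^8≡265, 162^16≡136, 162^32≡112, 162^64≡288 (mod 383).
162^96 = 162^(64+32) ≡ 84 (mod 383).
Check: 84² = 7056 ≡ 162 (mod 383). The two roots are 84 and 299.

84, 299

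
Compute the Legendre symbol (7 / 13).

Euler's criterion: (7/13) ≡ 7^6 (mod 13).
7^2 ≡ 10 (mod 13)
7^4 ≡ 9 (mod 13)
7^6 = 7^(4+2) ≡ 12 (mod 13).
Result is 12 ≡ −1, so (7/13) = −1.

-1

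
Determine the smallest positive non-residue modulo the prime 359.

7

(2/359) = +1, so 2 is a residue.
(3/359) = +1, so 3 is a residue.
(4/359) = +1, so 4 is a residue.
(5/359) = +1, so 5 is a residue.
(6/359) = +1, so 6 is a residue.
(7/359) = −1, so 7 is the smallest positive non-residue mod 359.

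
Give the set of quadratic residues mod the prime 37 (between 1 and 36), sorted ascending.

Square k = 1,…,18 (k and 37−k give the same square):
1²=1, 2²=4, 3²=9, 4²=16, 5²=25, 6²=36, 7²≡12, 8²≡27, 9²≡7, 10²≡26, 11²≡10, 12²≡33, 13²≡21, 14²≡11, 15²≡3, 16²≡34, 17²≡30, 18²≡28 (mod 37).
So the quadratic residues mod 37 are {1, 3, 4, 7, 9, 10, 11, 12, 16, 21, 25, 26, 27, 28, 30, 33, 34, 36}.

1, 3, 4, 7, 9, 10, 11, 12, 16, 21, 25, 26, 27, 28, 30, 33, 34, 36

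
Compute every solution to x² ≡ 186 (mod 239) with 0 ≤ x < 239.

80, 159

Since 239 ≡ 3 (mod 4), a square root of 186 is 186^((239+1)/4) = 186^60 mod 239.
Repeated squaring: 186^2≡180, 186^4≡135, 186^8≡61, 186^16≡136, 186^32≡93 (mod 239).
186^60 = 186^(32+16+8+4) ≡ 80 (mod 239).
Check: 80² = 6400 ≡ 186 (mod 239). The two roots are 80 and 159.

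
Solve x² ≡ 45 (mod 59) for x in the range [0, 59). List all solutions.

Since 59 ≡ 3 (mod 4), a square root of 45 is 45^((59+1)/4) = 45^15 mod 59.
Repeated squaring: 45^2≡19, 45^4≡7, 45^8≡49 (mod 59).
45^15 = 45^(8+4+2+1) ≡ 35 (mod 59).
Check: 35² = 1225 ≡ 45 (mod 59). The two roots are 24 and 35.

24, 35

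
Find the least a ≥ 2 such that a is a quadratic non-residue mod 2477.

2

(2/2477) = −1, so 2 is the smallest positive non-residue mod 2477.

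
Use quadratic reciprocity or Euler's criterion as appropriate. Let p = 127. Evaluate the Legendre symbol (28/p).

Euler's criterion: (28/127) ≡ 28^63 (mod 127).
28^2 ≡ 22 (mod 127)
28^4 ≡ 103 (mod 127)
28^8 ≡ 68 (mod 127)
28^16 ≡ 52 (mod 127)
28^32 ≡ 37 (mod 127)
28^63 = 28^(32+16+8+4+2+1) ≡ 126 (mod 127).
Result is 126 ≡ −1, so (28/127) = −1.

-1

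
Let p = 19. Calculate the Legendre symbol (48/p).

First reduce: 48 ≡ 10 (mod 19).
Pull out 2: since 19 ≡ 3 (mod 8), (2/19) = -1.
Reciprocity: 5 ≡ 1 and 19 ≡ 3 (mod 4), so (5/19) = +(19/5).
Reduce top mod 5: now compute (4/5).
Pull out 2^2: since 5 ≡ 5 (mod 8), (2/5) = -1, so (2/5)^2 = +1.
Reached (1/5) = 1. Collecting the sign flips along the way, the symbol is -1.

-1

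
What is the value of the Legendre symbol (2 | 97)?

Euler's criterion: (2/97) ≡ 2^48 (mod 97).
2^2 ≡ 4 (mod 97)
2^4 ≡ 16 (mod 97)
2^8 ≡ 62 (mod 97)
2^16 ≡ 61 (mod 97)
2^32 ≡ 35 (mod 97)
2^48 = 2^(32+16) ≡ 1 (mod 97).
Result is 1, so (2/97) = 1.

1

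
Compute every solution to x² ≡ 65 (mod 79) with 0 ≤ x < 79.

Since 79 ≡ 3 (mod 4), a square root of 65 is 65^((79+1)/4) = 65^20 mod 79.
Repeated squaring: 65^2≡38, 65^4≡22, 65^8≡10, 65^16≡21 (mod 79).
65^20 = 65^(16+4) ≡ 67 (mod 79).
Check: 67² = 4489 ≡ 65 (mod 79). The two roots are 12 and 67.

12, 67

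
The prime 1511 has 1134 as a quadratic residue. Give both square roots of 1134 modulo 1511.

Since 1511 ≡ 3 (mod 4), a square root of 1134 is 1134^((1511+1)/4) = 1134^378 mod 1511.
Repeated squaring: 1134^2≡95, 1134^4≡1470, 1134^8≡170, 1134^16≡191, 1134^32≡217, 1134^64≡248, 1134^128≡1064, 1134^256≡357 (mod 1511).
1134^378 = 1134^(256+64+32+16+8+2) ≡ 728 (mod 1511).
Check: 728² = 529984 ≡ 1134 (mod 1511). The two roots are 728 and 783.

728, 783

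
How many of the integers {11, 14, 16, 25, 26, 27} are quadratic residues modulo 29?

2

(11/29) = -1 → non-residue.
(14/29) = -1 → non-residue.
(16/29) = +1 → QR.
(25/29) = +1 → QR.
(26/29) = -1 → non-residue.
(27/29) = -1 → non-residue.
Total quadratic residues among the 6: 2.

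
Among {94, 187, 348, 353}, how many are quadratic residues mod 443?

0

(94/443) = -1 → non-residue.
(187/443) = -1 → non-residue.
(348/443) = -1 → non-residue.
(353/443) = -1 → non-residue.
Total quadratic residues among the 4: 0.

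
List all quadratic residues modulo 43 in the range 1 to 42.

Square k = 1,…,21 (k and 43−k give the same square):
1²=1, 2²=4, 3²=9, 4²=16, 5²=25, 6²=36, 7²≡6, 8²≡21, 9²≡38, 10²≡14, 11²≡35, 12²≡15, 13²≡40, 14²≡24, 15²≡10, 16²≡41, 17²≡31, 18²≡23, 19²≡17, 20²≡13, 21²≡11 (mod 43).
So the quadratic residues mod 43 are {1, 4, 6, 9, 10, 11, 13, 14, 15, 16, 17, 21, 23, 24, 25, 31, 35, 36, 38, 40, 41}.

1,4,6,9,10,11,13,14,15,16,17,21,23,24,25,31,35,36,38,40,41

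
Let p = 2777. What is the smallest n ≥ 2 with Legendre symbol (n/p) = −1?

(2/2777) = +1, so 2 is a residue.
(3/2777) = −1, so 3 is the smallest positive non-residue mod 2777.

3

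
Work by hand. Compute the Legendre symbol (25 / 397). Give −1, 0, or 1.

1

Reciprocity: 25 ≡ 1 and 397 ≡ 1 (mod 4), so (25/397) = +(397/25).
Reduce top mod 25: now compute (22/25).
Pull out 2: since 25 ≡ 1 (mod 8), (2/25) = +1.
Reciprocity: 11 ≡ 3 and 25 ≡ 1 (mod 4), so (11/25) = +(25/11).
Reduce top mod 11: now compute (3/11).
Reciprocity: 3 ≡ 3 and 11 ≡ 3 (mod 4), so (3/11) = −(11/3).
Reduce top mod 3: now compute (2/3).
Pull out 2: since 3 ≡ 3 (mod 8), (2/3) = -1.
Reached (1/3) = 1. Collecting the sign flips along the way, the symbol is +1.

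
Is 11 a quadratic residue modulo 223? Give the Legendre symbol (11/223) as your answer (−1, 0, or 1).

-1

Reciprocity: 11 ≡ 3 and 223 ≡ 3 (mod 4), so (11/223) = −(223/11).
Reduce top mod 11: now compute (3/11).
Reciprocity: 3 ≡ 3 and 11 ≡ 3 (mod 4), so (3/11) = −(11/3).
Reduce top mod 3: now compute (2/3).
Pull out 2: since 3 ≡ 3 (mod 8), (2/3) = -1.
Reached (1/3) = 1. Collecting the sign flips along the way, the symbol is -1.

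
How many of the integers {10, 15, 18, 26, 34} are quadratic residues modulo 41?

2

(10/41) = +1 → QR.
(15/41) = -1 → non-residue.
(18/41) = +1 → QR.
(26/41) = -1 → non-residue.
(34/41) = -1 → non-residue.
Total quadratic residues among the 5: 2.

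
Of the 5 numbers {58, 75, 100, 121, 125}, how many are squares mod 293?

3

(58/293) = +1 → QR.
(75/293) = -1 → non-residue.
(100/293) = +1 → QR.
(121/293) = +1 → QR.
(125/293) = -1 → non-residue.
Total quadratic residues among the 5: 3.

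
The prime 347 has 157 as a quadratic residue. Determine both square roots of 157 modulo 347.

Since 347 ≡ 3 (mod 4), a square root of 157 is 157^((347+1)/4) = 157^87 mod 347.
Repeated squaring: 157^2≡12, 157^4≡144, 157^8≡263, 157^16≡116, 157^32≡270, 157^64≡30 (mod 347).
157^87 = 157^(64+16+4+2+1) ≡ 114 (mod 347).
Check: 114² = 12996 ≡ 157 (mod 347). The two roots are 114 and 233.

114, 233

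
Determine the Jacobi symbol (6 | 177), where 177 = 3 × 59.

Pull out 2: since 177 ≡ 1 (mod 8), (2/177) = +1.
Reciprocity: 3 ≡ 3 and 177 ≡ 1 (mod 4), so (3/177) = +(177/3).
Reduce top mod 3: now compute (0/3).
Top reduces to 0: gcd > 1, so the symbol is 0.

0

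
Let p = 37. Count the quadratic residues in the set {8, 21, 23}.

1

(8/37) = -1 → non-residue.
(21/37) = +1 → QR.
(23/37) = -1 → non-residue.
Total quadratic residues among the 3: 1.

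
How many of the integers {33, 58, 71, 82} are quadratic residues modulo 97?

(33/97) = +1 → QR.
(58/97) = -1 → non-residue.
(71/97) = -1 → non-residue.
(82/97) = -1 → non-residue.
Total quadratic residues among the 4: 1.

1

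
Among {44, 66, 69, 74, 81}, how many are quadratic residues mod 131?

(44/131) = +1 → QR.
(66/131) = -1 → non-residue.
(69/131) = -1 → non-residue.
(74/131) = +1 → QR.
(81/131) = +1 → QR.
Total quadratic residues among the 5: 3.

3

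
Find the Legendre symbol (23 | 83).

1

Euler's criterion: (23/83) ≡ 23^41 (mod 83).
23^2 ≡ 31 (mod 83)
23^4 ≡ 48 (mod 83)
23^8 ≡ 63 (mod 83)
23^16 ≡ 68 (mod 83)
23^32 ≡ 59 (mod 83)
23^41 = 23^(32+8+1) ≡ 1 (mod 83).
Result is 1, so (23/83) = 1.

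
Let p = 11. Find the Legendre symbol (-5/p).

Euler's criterion: (-5/11) ≡ 6^5 (mod 11).
6^2 ≡ 3 (mod 11)
6^4 ≡ 9 (mod 11)
6^5 = 6^(4+1) ≡ 10 (mod 11).
Result is 10 ≡ −1, so (-5/11) = −1.

-1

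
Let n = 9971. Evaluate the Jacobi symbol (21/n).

1

Reciprocity: 21 ≡ 1 and 9971 ≡ 3 (mod 4), so (21/9971) = +(9971/21).
Reduce top mod 21: now compute (17/21).
Reciprocity: 17 ≡ 1 and 21 ≡ 1 (mod 4), so (17/21) = +(21/17).
Reduce top mod 17: now compute (4/17).
Pull out 2^2: since 17 ≡ 1 (mod 8), (2/17) = +1, so (2/17)^2 = +1.
Reached (1/17) = 1. Collecting the sign flips along the way, the symbol is +1.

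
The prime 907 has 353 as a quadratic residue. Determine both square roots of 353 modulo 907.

Since 907 ≡ 3 (mod 4), a square root of 353 is 353^((907+1)/4) = 353^227 mod 907.
Repeated squaring: 353^2≡350, 353^4≡55, 353^8≡304, 353^16≡809, 353^32≡534, 353^64≡358, 353^128≡277 (mod 907).
353^227 = 353^(128+64+32+2+1) ≡ 649 (mod 907).
Check: 649² = 421201 ≡ 353 (mod 907). The two roots are 258 and 649.

258, 649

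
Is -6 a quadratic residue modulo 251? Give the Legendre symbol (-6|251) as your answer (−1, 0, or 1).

1

First reduce: -6 ≡ 245 (mod 251).
Reciprocity: 245 ≡ 1 and 251 ≡ 3 (mod 4), so (245/251) = +(251/245).
Reduce top mod 245: now compute (6/245).
Pull out 2: since 245 ≡ 5 (mod 8), (2/245) = -1.
Reciprocity: 3 ≡ 3 and 245 ≡ 1 (mod 4), so (3/245) = +(245/3).
Reduce top mod 3: now compute (2/3).
Pull out 2: since 3 ≡ 3 (mod 8), (2/3) = -1.
Reached (1/3) = 1. Collecting the sign flips along the way, the symbol is +1.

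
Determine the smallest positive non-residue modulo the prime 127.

(2/127) = +1, so 2 is a residue.
(3/127) = −1, so 3 is the smallest positive non-residue mod 127.

3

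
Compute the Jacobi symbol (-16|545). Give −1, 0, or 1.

1

First reduce: -16 ≡ 529 (mod 545).
Reciprocity: 529 ≡ 1 and 545 ≡ 1 (mod 4), so (529/545) = +(545/529).
Reduce top mod 529: now compute (16/529).
Pull out 2^4: since 529 ≡ 1 (mod 8), (2/529) = +1, so (2/529)^4 = +1.
Reached (1/529) = 1. Collecting the sign flips along the way, the symbol is +1.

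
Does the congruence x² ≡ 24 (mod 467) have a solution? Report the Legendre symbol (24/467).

Pull out 2^3: since 467 ≡ 3 (mod 8), (2/467) = -1, so (2/467)^3 = -1.
Reciprocity: 3 ≡ 3 and 467 ≡ 3 (mod 4), so (3/467) = −(467/3).
Reduce top mod 3: now compute (2/3).
Pull out 2: since 3 ≡ 3 (mod 8), (2/3) = -1.
Reached (1/3) = 1. Collecting the sign flips along the way, the symbol is -1.

-1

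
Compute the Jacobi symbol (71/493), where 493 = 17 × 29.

-1

Reciprocity: 71 ≡ 3 and 493 ≡ 1 (mod 4), so (71/493) = +(493/71).
Reduce top mod 71: now compute (67/71).
Reciprocity: 67 ≡ 3 and 71 ≡ 3 (mod 4), so (67/71) = −(71/67).
Reduce top mod 67: now compute (4/67).
Pull out 2^2: since 67 ≡ 3 (mod 8), (2/67) = -1, so (2/67)^2 = +1.
Reached (1/67) = 1. Collecting the sign flips along the way, the symbol is -1.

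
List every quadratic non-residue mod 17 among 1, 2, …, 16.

3 5 6 7 10 11 12 14

Square k = 1,…,8 (k and 17−k give the same square):
1²=1, 2²=4, 3²=9, 4²=16, 5²≡8, 6²≡2, 7²≡15, 8²≡13 (mod 17).
The residues are {1, 2, 4, 8, 9, 13, 15, 16}; the non-residues are the remaining 8 nonzero classes.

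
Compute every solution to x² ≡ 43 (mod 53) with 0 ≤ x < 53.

53 ≡ 1 (mod 4), so we find a root by search.
Trying successive values, 19² = 361 ≡ 43 (mod 53). The other root is 53 − 19 = 34.

19, 34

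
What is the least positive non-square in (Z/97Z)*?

5

(2/97) = +1, so 2 is a residue.
(3/97) = +1, so 3 is a residue.
(4/97) = +1, so 4 is a residue.
(5/97) = −1, so 5 is the smallest positive non-residue mod 97.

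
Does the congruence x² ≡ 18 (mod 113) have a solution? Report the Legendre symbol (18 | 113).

1

Pull out 2: since 113 ≡ 1 (mod 8), (2/113) = +1.
Reciprocity: 9 ≡ 1 and 113 ≡ 1 (mod 4), so (9/113) = +(113/9).
Reduce top mod 9: now compute (5/9).
Reciprocity: 5 ≡ 1 and 9 ≡ 1 (mod 4), so (5/9) = +(9/5).
Reduce top mod 5: now compute (4/5).
Pull out 2^2: since 5 ≡ 5 (mod 8), (2/5) = -1, so (2/5)^2 = +1.
Reached (1/5) = 1. Collecting the sign flips along the way, the symbol is +1.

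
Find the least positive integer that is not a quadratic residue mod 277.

2

(2/277) = −1, so 2 is the smallest positive non-residue mod 277.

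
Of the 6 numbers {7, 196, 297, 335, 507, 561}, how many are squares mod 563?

(7/563) = +1 → QR.
(196/563) = +1 → QR.
(297/563) = +1 → QR.
(335/563) = -1 → non-residue.
(507/563) = +1 → QR.
(561/563) = +1 → QR.
Total quadratic residues among the 6: 5.

5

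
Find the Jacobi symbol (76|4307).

1

Pull out 2^2: since 4307 ≡ 3 (mod 8), (2/4307) = -1, so (2/4307)^2 = +1.
Reciprocity: 19 ≡ 3 and 4307 ≡ 3 (mod 4), so (19/4307) = −(4307/19).
Reduce top mod 19: now compute (13/19).
Reciprocity: 13 ≡ 1 and 19 ≡ 3 (mod 4), so (13/19) = +(19/13).
Reduce top mod 13: now compute (6/13).
Pull out 2: since 13 ≡ 5 (mod 8), (2/13) = -1.
Reciprocity: 3 ≡ 3 and 13 ≡ 1 (mod 4), so (3/13) = +(13/3).
Reduce top mod 3: now compute (1/3).
Reached (1/3) = 1. Collecting the sign flips along the way, the symbol is +1.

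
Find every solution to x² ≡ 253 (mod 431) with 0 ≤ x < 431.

111, 320

Since 431 ≡ 3 (mod 4), a square root of 253 is 253^((431+1)/4) = 253^108 mod 431.
Repeated squaring: 253^2≡221, 253^4≡138, 253^8≡80, 253^16≡366, 253^32≡346, 253^64≡329 (mod 431).
253^108 = 253^(64+32+8+4) ≡ 320 (mod 431).
Check: 320² = 102400 ≡ 253 (mod 431). The two roots are 111 and 320.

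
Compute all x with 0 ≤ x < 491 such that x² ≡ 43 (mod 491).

Since 491 ≡ 3 (mod 4), a square root of 43 is 43^((491+1)/4) = 43^123 mod 491.
Repeated squaring: 43^2≡376, 43^4≡459, 43^8≡42, 43^16≡291, 43^32≡229, 43^64≡395 (mod 491).
43^123 = 43^(64+32+16+8+2+1) ≡ 176 (mod 491).
Check: 176² = 30976 ≡ 43 (mod 491). The two roots are 176 and 315.

176, 315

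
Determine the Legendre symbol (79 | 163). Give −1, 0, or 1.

-1

Reciprocity: 79 ≡ 3 and 163 ≡ 3 (mod 4), so (79/163) = −(163/79).
Reduce top mod 79: now compute (5/79).
Reciprocity: 5 ≡ 1 and 79 ≡ 3 (mod 4), so (5/79) = +(79/5).
Reduce top mod 5: now compute (4/5).
Pull out 2^2: since 5 ≡ 5 (mod 8), (2/5) = -1, so (2/5)^2 = +1.
Reached (1/5) = 1. Collecting the sign flips along the way, the symbol is -1.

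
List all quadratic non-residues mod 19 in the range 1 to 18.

2,3,8,10,12,13,14,15,18

Square k = 1,…,9 (k and 19−k give the same square):
1²=1, 2²=4, 3²=9, 4²=16, 5²≡6, 6²≡17, 7²≡11, 8²≡7, 9²≡5 (mod 19).
The residues are {1, 4, 5, 6, 7, 9, 11, 16, 17}; the non-residues are the remaining 9 nonzero classes.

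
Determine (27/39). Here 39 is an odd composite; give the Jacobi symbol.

0

Reciprocity: 27 ≡ 3 and 39 ≡ 3 (mod 4), so (27/39) = −(39/27).
Reduce top mod 27: now compute (12/27).
Pull out 2^2: since 27 ≡ 3 (mod 8), (2/27) = -1, so (2/27)^2 = +1.
Reciprocity: 3 ≡ 3 and 27 ≡ 3 (mod 4), so (3/27) = −(27/3).
Reduce top mod 3: now compute (0/3).
Top reduces to 0: gcd > 1, so the symbol is 0.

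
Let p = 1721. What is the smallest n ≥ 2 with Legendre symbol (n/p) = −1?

3

(2/1721) = +1, so 2 is a residue.
(3/1721) = −1, so 3 is the smallest positive non-residue mod 1721.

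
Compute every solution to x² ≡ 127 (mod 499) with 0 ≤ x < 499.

Since 499 ≡ 3 (mod 4), a square root of 127 is 127^((499+1)/4) = 127^125 mod 499.
Repeated squaring: 127^2≡161, 127^4≡472, 127^8≡230, 127^16≡6, 127^32≡36, 127^64≡298 (mod 499).
127^125 = 127^(64+32+16+8+4+1) ≡ 251 (mod 499).
Check: 251² = 63001 ≡ 127 (mod 499). The two roots are 248 and 251.

248, 251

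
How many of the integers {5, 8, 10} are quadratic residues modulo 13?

(5/13) = -1 → non-residue.
(8/13) = -1 → non-residue.
(10/13) = +1 → QR.
Total quadratic residues among the 3: 1.

1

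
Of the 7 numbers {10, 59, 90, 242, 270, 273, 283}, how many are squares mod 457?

2

(10/457) = -1 → non-residue.
(59/457) = -1 → non-residue.
(90/457) = -1 → non-residue.
(242/457) = +1 → QR.
(270/457) = -1 → non-residue.
(273/457) = -1 → non-residue.
(283/457) = +1 → QR.
Total quadratic residues among the 7: 2.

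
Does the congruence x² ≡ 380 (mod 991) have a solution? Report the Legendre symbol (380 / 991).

Euler's criterion: (380/991) ≡ 380^495 (mod 991).
380^2 ≡ 705 (mod 991)
380^4 ≡ 534 (mod 991)
380^8 ≡ 739 (mod 991)
380^16 ≡ 80 (mod 991)
380^32 ≡ 454 (mod 991)
380^64 ≡ 979 (mod 991)
380^128 ≡ 144 (mod 991)
380^256 ≡ 916 (mod 991)
380^495 = 380^(256+128+64+32+8+4+2+1) ≡ 1 (mod 991).
Result is 1, so (380/991) = 1.

1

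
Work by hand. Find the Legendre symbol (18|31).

1

Euler's criterion: (18/31) ≡ 18^15 (mod 31).
18^2 ≡ 14 (mod 31)
18^4 ≡ 10 (mod 31)
18^8 ≡ 7 (mod 31)
18^15 = 18^(8+4+2+1) ≡ 1 (mod 31).
Result is 1, so (18/31) = 1.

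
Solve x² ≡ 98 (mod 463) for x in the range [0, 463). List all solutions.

32, 431

Since 463 ≡ 3 (mod 4), a square root of 98 is 98^((463+1)/4) = 98^116 mod 463.
Repeated squaring: 98^2≡344, 98^4≡271, 98^8≡287, 98^16≡418, 98^32≡173, 98^64≡297 (mod 463).
98^116 = 98^(64+32+16+4) ≡ 32 (mod 463).
Check: 32² = 1024 ≡ 98 (mod 463). The two roots are 32 and 431.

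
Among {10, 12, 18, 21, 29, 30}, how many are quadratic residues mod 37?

4

(10/37) = +1 → QR.
(12/37) = +1 → QR.
(18/37) = -1 → non-residue.
(21/37) = +1 → QR.
(29/37) = -1 → non-residue.
(30/37) = +1 → QR.
Total quadratic residues among the 6: 4.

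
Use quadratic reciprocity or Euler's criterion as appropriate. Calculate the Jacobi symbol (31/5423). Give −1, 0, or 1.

Reciprocity: 31 ≡ 3 and 5423 ≡ 3 (mod 4), so (31/5423) = −(5423/31).
Reduce top mod 31: now compute (29/31).
Reciprocity: 29 ≡ 1 and 31 ≡ 3 (mod 4), so (29/31) = +(31/29).
Reduce top mod 29: now compute (2/29).
Pull out 2: since 29 ≡ 5 (mod 8), (2/29) = -1.
Reached (1/29) = 1. Collecting the sign flips along the way, the symbol is +1.

1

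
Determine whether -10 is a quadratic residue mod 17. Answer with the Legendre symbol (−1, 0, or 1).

-1

Euler's criterion: (-10/17) ≡ 7^8 (mod 17).
7^2 ≡ 15 (mod 17)
7^4 ≡ 4 (mod 17)
7^8 ≡ 16 (mod 17)
7^8 = 7^(8) ≡ 16 (mod 17).
Result is 16 ≡ −1, so (-10/17) = −1.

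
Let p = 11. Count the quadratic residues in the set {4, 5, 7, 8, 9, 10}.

3

(4/11) = +1 → QR.
(5/11) = +1 → QR.
(7/11) = -1 → non-residue.
(8/11) = -1 → non-residue.
(9/11) = +1 → QR.
(10/11) = -1 → non-residue.
Total quadratic residues among the 6: 3.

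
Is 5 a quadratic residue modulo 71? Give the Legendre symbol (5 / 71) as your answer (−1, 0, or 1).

Reciprocity: 5 ≡ 1 and 71 ≡ 3 (mod 4), so (5/71) = +(71/5).
Reduce top mod 5: now compute (1/5).
Reached (1/5) = 1. Collecting the sign flips along the way, the symbol is +1.

1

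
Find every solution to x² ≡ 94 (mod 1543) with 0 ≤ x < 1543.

Since 1543 ≡ 3 (mod 4), a square root of 94 is 94^((1543+1)/4) = 94^386 mod 1543.
Repeated squaring: 94^2≡1121, 94^4≡639, 94^8≡969, 94^16≡817, 94^32≡913, 94^64≡349, 94^128≡1447, 94^256≡1501 (mod 1543).
94^386 = 94^(256+128+2) ≡ 425 (mod 1543).
Check: 425² = 180625 ≡ 94 (mod 1543). The two roots are 425 and 1118.

425, 1118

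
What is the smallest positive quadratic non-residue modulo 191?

(2/191) = +1, so 2 is a residue.
(3/191) = +1, so 3 is a residue.
(4/191) = +1, so 4 is a residue.
(5/191) = +1, so 5 is a residue.
(6/191) = +1, so 6 is a residue.
(7/191) = −1, so 7 is the smallest positive non-residue mod 191.

7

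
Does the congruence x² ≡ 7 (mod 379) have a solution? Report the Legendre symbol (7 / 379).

-1

Reciprocity: 7 ≡ 3 and 379 ≡ 3 (mod 4), so (7/379) = −(379/7).
Reduce top mod 7: now compute (1/7).
Reached (1/7) = 1. Collecting the sign flips along the way, the symbol is -1.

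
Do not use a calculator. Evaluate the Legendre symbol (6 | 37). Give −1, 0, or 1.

-1

Pull out 2: since 37 ≡ 5 (mod 8), (2/37) = -1.
Reciprocity: 3 ≡ 3 and 37 ≡ 1 (mod 4), so (3/37) = +(37/3).
Reduce top mod 3: now compute (1/3).
Reached (1/3) = 1. Collecting the sign flips along the way, the symbol is -1.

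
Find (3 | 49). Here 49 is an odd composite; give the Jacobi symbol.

1

Reciprocity: 3 ≡ 3 and 49 ≡ 1 (mod 4), so (3/49) = +(49/3).
Reduce top mod 3: now compute (1/3).
Reached (1/3) = 1. Collecting the sign flips along the way, the symbol is +1.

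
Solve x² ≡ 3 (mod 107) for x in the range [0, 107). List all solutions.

18, 89

Since 107 ≡ 3 (mod 4), a square root of 3 is 3^((107+1)/4) = 3^27 mod 107.
Repeated squaring: 3^2≡9, 3^4≡81, 3^8≡34, 3^16≡86 (mod 107).
3^27 = 3^(16+8+2+1) ≡ 89 (mod 107).
Check: 89² = 7921 ≡ 3 (mod 107). The two roots are 18 and 89.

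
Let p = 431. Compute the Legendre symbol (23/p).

Reciprocity: 23 ≡ 3 and 431 ≡ 3 (mod 4), so (23/431) = −(431/23).
Reduce top mod 23: now compute (17/23).
Reciprocity: 17 ≡ 1 and 23 ≡ 3 (mod 4), so (17/23) = +(23/17).
Reduce top mod 17: now compute (6/17).
Pull out 2: since 17 ≡ 1 (mod 8), (2/17) = +1.
Reciprocity: 3 ≡ 3 and 17 ≡ 1 (mod 4), so (3/17) = +(17/3).
Reduce top mod 3: now compute (2/3).
Pull out 2: since 3 ≡ 3 (mod 8), (2/3) = -1.
Reached (1/3) = 1. Collecting the sign flips along the way, the symbol is +1.

1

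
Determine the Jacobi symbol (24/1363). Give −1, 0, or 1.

1

Pull out 2^3: since 1363 ≡ 3 (mod 8), (2/1363) = -1, so (2/1363)^3 = -1.
Reciprocity: 3 ≡ 3 and 1363 ≡ 3 (mod 4), so (3/1363) = −(1363/3).
Reduce top mod 3: now compute (1/3).
Reached (1/3) = 1. Collecting the sign flips along the way, the symbol is +1.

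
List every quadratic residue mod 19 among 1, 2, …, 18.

1 4 5 6 7 9 11 16 17

Square k = 1,…,9 (k and 19−k give the same square):
1²=1, 2²=4, 3²=9, 4²=16, 5²≡6, 6²≡17, 7²≡11, 8²≡7, 9²≡5 (mod 19).
So the quadratic residues mod 19 are {1, 4, 5, 6, 7, 9, 11, 16, 17}.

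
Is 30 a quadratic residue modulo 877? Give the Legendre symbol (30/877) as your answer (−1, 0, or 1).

Pull out 2: since 877 ≡ 5 (mod 8), (2/877) = -1.
Reciprocity: 15 ≡ 3 and 877 ≡ 1 (mod 4), so (15/877) = +(877/15).
Reduce top mod 15: now compute (7/15).
Reciprocity: 7 ≡ 3 and 15 ≡ 3 (mod 4), so (7/15) = −(15/7).
Reduce top mod 7: now compute (1/7).
Reached (1/7) = 1. Collecting the sign flips along the way, the symbol is +1.

1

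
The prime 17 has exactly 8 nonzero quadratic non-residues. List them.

Square k = 1,…,8 (k and 17−k give the same square):
1²=1, 2²=4, 3²=9, 4²=16, 5²≡8, 6²≡2, 7²≡15, 8²≡13 (mod 17).
The residues are {1, 2, 4, 8, 9, 13, 15, 16}; the non-residues are the remaining 8 nonzero classes.

3,5,6,7,10,11,12,14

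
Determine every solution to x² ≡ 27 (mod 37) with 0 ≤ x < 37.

37 ≡ 1 (mod 4), so we find a root by search.
Trying successive values, 8² = 64 ≡ 27 (mod 37). The other root is 37 − 8 = 29.

8, 29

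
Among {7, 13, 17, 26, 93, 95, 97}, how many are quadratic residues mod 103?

(7/103) = +1 → QR.
(13/103) = +1 → QR.
(17/103) = +1 → QR.
(26/103) = +1 → QR.
(93/103) = +1 → QR.
(95/103) = -1 → non-residue.
(97/103) = +1 → QR.
Total quadratic residues among the 7: 6.

6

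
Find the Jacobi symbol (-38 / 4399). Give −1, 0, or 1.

-1

First reduce: -38 ≡ 4361 (mod 4399).
Reciprocity: 4361 ≡ 1 and 4399 ≡ 3 (mod 4), so (4361/4399) = +(4399/4361).
Reduce top mod 4361: now compute (38/4361).
Pull out 2: since 4361 ≡ 1 (mod 8), (2/4361) = +1.
Reciprocity: 19 ≡ 3 and 4361 ≡ 1 (mod 4), so (19/4361) = +(4361/19).
Reduce top mod 19: now compute (10/19).
Pull out 2: since 19 ≡ 3 (mod 8), (2/19) = -1.
Reciprocity: 5 ≡ 1 and 19 ≡ 3 (mod 4), so (5/19) = +(19/5).
Reduce top mod 5: now compute (4/5).
Pull out 2^2: since 5 ≡ 5 (mod 8), (2/5) = -1, so (2/5)^2 = +1.
Reached (1/5) = 1. Collecting the sign flips along the way, the symbol is -1.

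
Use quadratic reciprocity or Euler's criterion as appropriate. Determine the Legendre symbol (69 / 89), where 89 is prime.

Reciprocity: 69 ≡ 1 and 89 ≡ 1 (mod 4), so (69/89) = +(89/69).
Reduce top mod 69: now compute (20/69).
Pull out 2^2: since 69 ≡ 5 (mod 8), (2/69) = -1, so (2/69)^2 = +1.
Reciprocity: 5 ≡ 1 and 69 ≡ 1 (mod 4), so (5/69) = +(69/5).
Reduce top mod 5: now compute (4/5).
Pull out 2^2: since 5 ≡ 5 (mod 8), (2/5) = -1, so (2/5)^2 = +1.
Reached (1/5) = 1. Collecting the sign flips along the way, the symbol is +1.

1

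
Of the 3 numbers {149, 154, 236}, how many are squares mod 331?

(149/331) = +1 → QR.
(154/331) = -1 → non-residue.
(236/331) = -1 → non-residue.
Total quadratic residues among the 3: 1.

1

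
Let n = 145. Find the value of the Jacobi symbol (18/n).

Pull out 2: since 145 ≡ 1 (mod 8), (2/145) = +1.
Reciprocity: 9 ≡ 1 and 145 ≡ 1 (mod 4), so (9/145) = +(145/9).
Reduce top mod 9: now compute (1/9).
Reached (1/9) = 1. Collecting the sign flips along the way, the symbol is +1.

1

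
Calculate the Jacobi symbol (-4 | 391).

First reduce: -4 ≡ 387 (mod 391).
Reciprocity: 387 ≡ 3 and 391 ≡ 3 (mod 4), so (387/391) = −(391/387).
Reduce top mod 387: now compute (4/387).
Pull out 2^2: since 387 ≡ 3 (mod 8), (2/387) = -1, so (2/387)^2 = +1.
Reached (1/387) = 1. Collecting the sign flips along the way, the symbol is -1.

-1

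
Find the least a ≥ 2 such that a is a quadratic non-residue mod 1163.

2

(2/1163) = −1, so 2 is the smallest positive non-residue mod 1163.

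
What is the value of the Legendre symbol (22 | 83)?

Pull out 2: since 83 ≡ 3 (mod 8), (2/83) = -1.
Reciprocity: 11 ≡ 3 and 83 ≡ 3 (mod 4), so (11/83) = −(83/11).
Reduce top mod 11: now compute (6/11).
Pull out 2: since 11 ≡ 3 (mod 8), (2/11) = -1.
Reciprocity: 3 ≡ 3 and 11 ≡ 3 (mod 4), so (3/11) = −(11/3).
Reduce top mod 3: now compute (2/3).
Pull out 2: since 3 ≡ 3 (mod 8), (2/3) = -1.
Reached (1/3) = 1. Collecting the sign flips along the way, the symbol is -1.

-1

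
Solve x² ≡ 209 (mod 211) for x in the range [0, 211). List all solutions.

93, 118

Since 211 ≡ 3 (mod 4), a square root of 209 is 209^((211+1)/4) = 209^53 mod 211.
Repeated squaring: 209^2≡4, 209^4≡16, 209^8≡45, 209^16≡126, 209^32≡51 (mod 211).
209^53 = 209^(32+16+4+1) ≡ 93 (mod 211).
Check: 93² = 8649 ≡ 209 (mod 211). The two roots are 93 and 118.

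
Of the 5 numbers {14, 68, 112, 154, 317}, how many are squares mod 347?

2

(14/347) = +1 → QR.
(68/347) = -1 → non-residue.
(112/347) = -1 → non-residue.
(154/347) = +1 → QR.
(317/347) = -1 → non-residue.
Total quadratic residues among the 5: 2.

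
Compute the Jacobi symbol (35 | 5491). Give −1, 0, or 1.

Reciprocity: 35 ≡ 3 and 5491 ≡ 3 (mod 4), so (35/5491) = −(5491/35).
Reduce top mod 35: now compute (31/35).
Reciprocity: 31 ≡ 3 and 35 ≡ 3 (mod 4), so (31/35) = −(35/31).
Reduce top mod 31: now compute (4/31).
Pull out 2^2: since 31 ≡ 7 (mod 8), (2/31) = +1, so (2/31)^2 = +1.
Reached (1/31) = 1. Collecting the sign flips along the way, the symbol is +1.

1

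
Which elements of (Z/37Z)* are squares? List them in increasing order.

Square k = 1,…,18 (k and 37−k give the same square):
1²=1, 2²=4, 3²=9, 4²=16, 5²=25, 6²=36, 7²≡12, 8²≡27, 9²≡7, 10²≡26, 11²≡10, 12²≡33, 13²≡21, 14²≡11, 15²≡3, 16²≡34, 17²≡30, 18²≡28 (mod 37).
So the quadratic residues mod 37 are {1, 3, 4, 7, 9, 10, 11, 12, 16, 21, 25, 26, 27, 28, 30, 33, 34, 36}.

1,3,4,7,9,10,11,12,16,21,25,26,27,28,30,33,34,36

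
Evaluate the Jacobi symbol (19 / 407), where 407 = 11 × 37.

Reciprocity: 19 ≡ 3 and 407 ≡ 3 (mod 4), so (19/407) = −(407/19).
Reduce top mod 19: now compute (8/19).
Pull out 2^3: since 19 ≡ 3 (mod 8), (2/19) = -1, so (2/19)^3 = -1.
Reached (1/19) = 1. Collecting the sign flips along the way, the symbol is +1.

1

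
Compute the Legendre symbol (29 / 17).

First reduce: 29 ≡ 12 (mod 17).
Pull out 2^2: since 17 ≡ 1 (mod 8), (2/17) = +1, so (2/17)^2 = +1.
Reciprocity: 3 ≡ 3 and 17 ≡ 1 (mod 4), so (3/17) = +(17/3).
Reduce top mod 3: now compute (2/3).
Pull out 2: since 3 ≡ 3 (mod 8), (2/3) = -1.
Reached (1/3) = 1. Collecting the sign flips along the way, the symbol is -1.

-1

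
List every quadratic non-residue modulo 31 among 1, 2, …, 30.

3,6,11,12,13,15,17,21,22,23,24,26,27,29,30

Square k = 1,…,15 (k and 31−k give the same square):
1²=1, 2²=4, 3²=9, 4²=16, 5²=25, 6²≡5, 7²≡18, 8²≡2, 9²≡19, 10²≡7, 11²≡28, 12²≡20, 13²≡14, 14²≡10, 15²≡8 (mod 31).
The residues are {1, 2, 4, 5, 7, 8, 9, 10, 14, 16, 18, 19, 20, 25, 28}; the non-residues are the remaining 15 nonzero classes.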